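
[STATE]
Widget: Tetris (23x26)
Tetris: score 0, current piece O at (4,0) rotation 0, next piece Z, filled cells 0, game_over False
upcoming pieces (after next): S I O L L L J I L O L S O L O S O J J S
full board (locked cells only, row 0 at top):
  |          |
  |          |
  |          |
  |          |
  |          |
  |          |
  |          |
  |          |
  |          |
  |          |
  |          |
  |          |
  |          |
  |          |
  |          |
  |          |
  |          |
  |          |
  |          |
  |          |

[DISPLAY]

    ▓▓    │Next:       
    ▓▓    │▓▓          
          │ ▓▓         
          │            
          │            
          │            
          │Score:      
          │0           
          │            
          │            
          │            
          │            
          │            
          │            
          │            
          │            
          │            
          │            
          │            
          │            
          │            
          │            
          │            
          │            
          │            
          │            


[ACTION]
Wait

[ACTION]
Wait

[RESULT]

          │Next:       
          │▓▓          
    ▓▓    │ ▓▓         
    ▓▓    │            
          │            
          │            
          │Score:      
          │0           
          │            
          │            
          │            
          │            
          │            
          │            
          │            
          │            
          │            
          │            
          │            
          │            
          │            
          │            
          │            
          │            
          │            
          │            


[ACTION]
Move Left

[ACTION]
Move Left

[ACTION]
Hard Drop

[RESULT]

   ▓▓     │Next:       
    ▓▓    │ ░░         
          │░░          
          │            
          │            
          │            
          │Score:      
          │0           
          │            
          │            
          │            
          │            
          │            
          │            
          │            
          │            
          │            
          │            
  ▓▓      │            
  ▓▓      │            
          │            
          │            
          │            
          │            
          │            
          │            


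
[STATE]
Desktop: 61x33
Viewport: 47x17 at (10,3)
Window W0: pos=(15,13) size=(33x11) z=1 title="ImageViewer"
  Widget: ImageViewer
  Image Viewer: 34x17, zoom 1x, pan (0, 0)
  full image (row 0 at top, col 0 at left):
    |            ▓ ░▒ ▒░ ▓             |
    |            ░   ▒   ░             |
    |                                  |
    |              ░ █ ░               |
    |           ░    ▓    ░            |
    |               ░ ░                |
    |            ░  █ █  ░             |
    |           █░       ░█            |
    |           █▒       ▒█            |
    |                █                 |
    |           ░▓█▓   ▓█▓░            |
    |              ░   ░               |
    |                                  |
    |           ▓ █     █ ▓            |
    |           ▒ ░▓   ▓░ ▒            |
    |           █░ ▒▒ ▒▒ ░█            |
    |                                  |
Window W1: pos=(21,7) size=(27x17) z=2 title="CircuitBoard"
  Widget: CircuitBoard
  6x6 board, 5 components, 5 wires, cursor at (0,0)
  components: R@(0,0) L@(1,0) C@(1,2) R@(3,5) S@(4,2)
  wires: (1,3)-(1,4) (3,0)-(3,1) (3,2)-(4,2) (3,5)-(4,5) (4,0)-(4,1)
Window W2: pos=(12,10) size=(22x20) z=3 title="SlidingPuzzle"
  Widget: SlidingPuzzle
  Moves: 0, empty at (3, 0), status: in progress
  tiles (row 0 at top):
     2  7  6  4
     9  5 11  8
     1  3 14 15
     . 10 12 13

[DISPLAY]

                                               
                                               
                                               
                                               
           ┏━━━━━━━━━━━━━━━━━━━━━━━━━┓         
           ┃ CircuitBoard            ┃         
           ┠─────────────────────────┨         
  ┏━━━━━━━━━━━━━━━━━━━━┓ 5           ┃         
  ┃ SlidingPuzzle      ┃             ┃         
  ┠────────────────────┨             ┃         
  ┃┌────┬────┬────┬────┃C   · ─ ·    ┃         
  ┃│  2 │  7 │  6 │  4 ┃             ┃         
  ┃├────┼────┼────┼────┃             ┃         
  ┃│  9 │  5 │ 11 │  8 ┃             ┃         
  ┃├────┼────┼────┼────┃·           R┃         
  ┃│  1 │  3 │ 14 │ 15 ┃│           │┃         
  ┃├────┼────┼────┼────┃S           ·┃         


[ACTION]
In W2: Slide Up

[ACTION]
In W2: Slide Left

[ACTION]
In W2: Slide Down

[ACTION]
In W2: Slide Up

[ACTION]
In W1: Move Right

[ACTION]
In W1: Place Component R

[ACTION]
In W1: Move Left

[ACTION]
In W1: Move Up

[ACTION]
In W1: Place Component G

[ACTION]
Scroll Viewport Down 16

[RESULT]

  ┃│  9 │  5 │ 11 │  8 ┃             ┃         
  ┃├────┼────┼────┼────┃·           R┃         
  ┃│  1 │  3 │ 14 │ 15 ┃│           │┃         
  ┃├────┼────┼────┼────┃S           ·┃         
  ┃│ 10 │    │ 12 │ 13 ┃             ┃         
  ┃└────┴────┴────┴────┃             ┃         
  ┃Moves: 3            ┃)            ┃         
  ┃                    ┃━━━━━━━━━━━━━┛         
  ┃                    ┃                       
  ┃                    ┃                       
  ┃                    ┃                       
  ┃                    ┃                       
  ┃                    ┃                       
  ┗━━━━━━━━━━━━━━━━━━━━┛                       
                                               
                                               
                                               


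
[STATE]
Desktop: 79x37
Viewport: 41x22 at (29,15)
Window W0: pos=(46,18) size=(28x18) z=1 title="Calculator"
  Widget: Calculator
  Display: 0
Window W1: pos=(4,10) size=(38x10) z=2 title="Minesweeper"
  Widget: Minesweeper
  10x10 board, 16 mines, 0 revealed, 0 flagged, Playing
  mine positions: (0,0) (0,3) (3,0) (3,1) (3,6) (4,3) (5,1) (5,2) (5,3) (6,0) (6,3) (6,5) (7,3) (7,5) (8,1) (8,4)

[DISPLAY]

            ┃                            
            ┃                            
            ┃                            
            ┃    ┏━━━━━━━━━━━━━━━━━━━━━━━
━━━━━━━━━━━━┛    ┃ Calculator            
                 ┠───────────────────────
                 ┃                       
                 ┃┌───┬───┬───┬───┐      
                 ┃│ 7 │ 8 │ 9 │ ÷ │      
                 ┃├───┼───┼───┼───┤      
                 ┃│ 4 │ 5 │ 6 │ × │      
                 ┃├───┼───┼───┼───┤      
                 ┃│ 1 │ 2 │ 3 │ - │      
                 ┃├───┼───┼───┼───┤      
                 ┃│ 0 │ . │ = │ + │      
                 ┃├───┼───┼───┼───┤      
                 ┃│ C │ MC│ MR│ M+│      
                 ┃└───┴───┴───┴───┘      
                 ┃                       
                 ┃                       
                 ┗━━━━━━━━━━━━━━━━━━━━━━━
                                         


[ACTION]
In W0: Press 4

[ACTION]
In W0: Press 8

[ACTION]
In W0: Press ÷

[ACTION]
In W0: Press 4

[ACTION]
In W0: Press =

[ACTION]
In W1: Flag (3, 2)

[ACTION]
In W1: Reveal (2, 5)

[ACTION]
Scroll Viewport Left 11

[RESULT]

                       ┃                 
                       ┃                 
                       ┃                 
                       ┃    ┏━━━━━━━━━━━━
━━━━━━━━━━━━━━━━━━━━━━━┛    ┃ Calculator 
                            ┠────────────
                            ┃            
                            ┃┌───┬───┬───
                            ┃│ 7 │ 8 │ 9 
                            ┃├───┼───┼───
                            ┃│ 4 │ 5 │ 6 
                            ┃├───┼───┼───
                            ┃│ 1 │ 2 │ 3 
                            ┃├───┼───┼───
                            ┃│ 0 │ . │ = 
                            ┃├───┼───┼───
                            ┃│ C │ MC│ MR
                            ┃└───┴───┴───
                            ┃            
                            ┃            
                            ┗━━━━━━━━━━━━
                                         


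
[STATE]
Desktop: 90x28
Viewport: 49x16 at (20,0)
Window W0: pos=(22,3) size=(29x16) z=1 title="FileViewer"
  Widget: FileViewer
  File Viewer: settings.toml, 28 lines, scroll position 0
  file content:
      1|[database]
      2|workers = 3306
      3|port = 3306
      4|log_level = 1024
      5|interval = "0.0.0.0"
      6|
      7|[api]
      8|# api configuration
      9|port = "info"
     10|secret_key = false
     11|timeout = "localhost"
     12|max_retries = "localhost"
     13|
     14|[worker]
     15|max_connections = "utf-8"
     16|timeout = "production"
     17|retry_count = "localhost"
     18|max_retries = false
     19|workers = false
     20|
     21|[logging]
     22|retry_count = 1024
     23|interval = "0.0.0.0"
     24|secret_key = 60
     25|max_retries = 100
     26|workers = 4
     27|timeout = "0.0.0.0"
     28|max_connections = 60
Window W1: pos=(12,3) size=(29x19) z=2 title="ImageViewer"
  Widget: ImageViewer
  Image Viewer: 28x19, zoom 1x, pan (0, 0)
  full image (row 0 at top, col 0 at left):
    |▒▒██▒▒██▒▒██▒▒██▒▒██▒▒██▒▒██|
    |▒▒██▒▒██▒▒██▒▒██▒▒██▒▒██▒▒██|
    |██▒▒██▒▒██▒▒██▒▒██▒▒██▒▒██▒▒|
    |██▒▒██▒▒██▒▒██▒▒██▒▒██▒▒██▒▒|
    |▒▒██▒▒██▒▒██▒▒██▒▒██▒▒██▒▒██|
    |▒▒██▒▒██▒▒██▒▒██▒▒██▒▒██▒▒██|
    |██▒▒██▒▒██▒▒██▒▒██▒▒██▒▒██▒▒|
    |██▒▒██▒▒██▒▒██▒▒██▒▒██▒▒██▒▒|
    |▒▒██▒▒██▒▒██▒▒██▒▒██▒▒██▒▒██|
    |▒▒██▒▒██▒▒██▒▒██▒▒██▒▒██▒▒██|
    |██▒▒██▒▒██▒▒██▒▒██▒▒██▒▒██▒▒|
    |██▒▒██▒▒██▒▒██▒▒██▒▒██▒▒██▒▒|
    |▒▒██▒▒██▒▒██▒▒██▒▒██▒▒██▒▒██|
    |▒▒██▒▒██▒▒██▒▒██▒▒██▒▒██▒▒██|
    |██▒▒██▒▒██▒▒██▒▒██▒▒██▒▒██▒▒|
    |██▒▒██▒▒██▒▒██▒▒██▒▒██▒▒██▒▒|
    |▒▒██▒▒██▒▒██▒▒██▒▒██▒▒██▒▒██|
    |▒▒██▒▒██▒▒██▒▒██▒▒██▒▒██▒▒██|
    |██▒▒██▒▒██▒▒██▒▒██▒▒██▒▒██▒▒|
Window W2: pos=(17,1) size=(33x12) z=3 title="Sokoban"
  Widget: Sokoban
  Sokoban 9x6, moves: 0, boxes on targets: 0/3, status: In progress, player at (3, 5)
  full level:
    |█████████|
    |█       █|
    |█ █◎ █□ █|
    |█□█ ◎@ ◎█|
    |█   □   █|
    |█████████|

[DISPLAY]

                                                 
━━━━━━━━━━━━━━━━━━━━━━━━━━━━━┓                   
okoban                       ┃                   
─────────────────────────────┨┓                  
███████                      ┃┃                  
      █                      ┃┨                  
█◎ █□ █                      ┃┃                  
█ ◎@ ◎█                      ┃┃                  
  □   █                      ┃┃                  
███████                      ┃┃                  
ves: 0  0/3                  ┃┃                  
                             ┃┃                  
━━━━━━━━━━━━━━━━━━━━━━━━━━━━━┛┃                  
▒██▒▒██▒▒██▒▒██▒▒██▒┃n       ░┃                  
█▒▒██▒▒██▒▒██▒▒██▒▒█┃        ░┃                  
█▒▒██▒▒██▒▒██▒▒██▒▒█┃        ░┃                  


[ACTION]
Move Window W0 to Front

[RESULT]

                                                 
━━━━━━━━━━━━━━━━━━━━━━━━━━━━━┓                   
okoban                       ┃                   
──┏━━━━━━━━━━━━━━━━━━━━━━━━━━━┓                  
██┃ FileViewer                ┃                  
  ┠───────────────────────────┨                  
█◎┃[database]                ▲┃                  
█ ┃workers = 3306            █┃                  
  ┃port = 3306               ░┃                  
██┃log_level = 1024          ░┃                  
ve┃interval = "0.0.0.0"      ░┃                  
  ┃                          ░┃                  
━━┃[api]                     ░┃                  
▒█┃# api configuration       ░┃                  
█▒┃port = "info"             ░┃                  
█▒┃secret_key = false        ░┃                  


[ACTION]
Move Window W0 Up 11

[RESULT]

  ┏━━━━━━━━━━━━━━━━━━━━━━━━━━━┓                  
━━┃ FileViewer                ┃                  
ok┠───────────────────────────┨                  
──┃[database]                ▲┃                  
██┃workers = 3306            █┃                  
  ┃port = 3306               ░┃                  
█◎┃log_level = 1024          ░┃                  
█ ┃interval = "0.0.0.0"      ░┃                  
  ┃                          ░┃                  
██┃[api]                     ░┃                  
ve┃# api configuration       ░┃                  
  ┃port = "info"             ░┃                  
━━┃secret_key = false        ░┃                  
▒█┃timeout = "localhost"     ░┃                  
█▒┃max_retries = "localhost" ▼┃                  
█▒┗━━━━━━━━━━━━━━━━━━━━━━━━━━━┛                  


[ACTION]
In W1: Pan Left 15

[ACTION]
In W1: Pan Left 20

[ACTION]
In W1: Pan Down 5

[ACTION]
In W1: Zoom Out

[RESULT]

  ┏━━━━━━━━━━━━━━━━━━━━━━━━━━━┓                  
━━┃ FileViewer                ┃                  
ok┠───────────────────────────┨                  
──┃[database]                ▲┃                  
██┃workers = 3306            █┃                  
  ┃port = 3306               ░┃                  
█◎┃log_level = 1024          ░┃                  
█ ┃interval = "0.0.0.0"      ░┃                  
  ┃                          ░┃                  
██┃[api]                     ░┃                  
ve┃# api configuration       ░┃                  
  ┃port = "info"             ░┃                  
━━┃secret_key = false        ░┃                  
█▒┃timeout = "localhost"     ░┃                  
█▒┃max_retries = "localhost" ▼┃                  
▒█┗━━━━━━━━━━━━━━━━━━━━━━━━━━━┛                  


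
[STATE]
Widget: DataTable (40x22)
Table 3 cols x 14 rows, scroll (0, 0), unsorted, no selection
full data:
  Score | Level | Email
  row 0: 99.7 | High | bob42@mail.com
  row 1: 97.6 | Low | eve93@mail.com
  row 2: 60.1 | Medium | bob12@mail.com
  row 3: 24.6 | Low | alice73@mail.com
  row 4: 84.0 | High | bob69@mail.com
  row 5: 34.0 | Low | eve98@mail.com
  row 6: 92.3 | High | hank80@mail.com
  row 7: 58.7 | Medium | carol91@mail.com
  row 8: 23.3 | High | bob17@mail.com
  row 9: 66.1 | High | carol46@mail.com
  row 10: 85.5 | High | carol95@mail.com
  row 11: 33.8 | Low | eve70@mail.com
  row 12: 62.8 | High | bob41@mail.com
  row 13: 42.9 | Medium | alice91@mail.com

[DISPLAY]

Score│Level │Email                      
─────┼──────┼────────────────           
99.7 │High  │bob42@mail.com             
97.6 │Low   │eve93@mail.com             
60.1 │Medium│bob12@mail.com             
24.6 │Low   │alice73@mail.com           
84.0 │High  │bob69@mail.com             
34.0 │Low   │eve98@mail.com             
92.3 │High  │hank80@mail.com            
58.7 │Medium│carol91@mail.com           
23.3 │High  │bob17@mail.com             
66.1 │High  │carol46@mail.com           
85.5 │High  │carol95@mail.com           
33.8 │Low   │eve70@mail.com             
62.8 │High  │bob41@mail.com             
42.9 │Medium│alice91@mail.com           
                                        
                                        
                                        
                                        
                                        
                                        


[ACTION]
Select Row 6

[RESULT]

Score│Level │Email                      
─────┼──────┼────────────────           
99.7 │High  │bob42@mail.com             
97.6 │Low   │eve93@mail.com             
60.1 │Medium│bob12@mail.com             
24.6 │Low   │alice73@mail.com           
84.0 │High  │bob69@mail.com             
34.0 │Low   │eve98@mail.com             
>2.3 │High  │hank80@mail.com            
58.7 │Medium│carol91@mail.com           
23.3 │High  │bob17@mail.com             
66.1 │High  │carol46@mail.com           
85.5 │High  │carol95@mail.com           
33.8 │Low   │eve70@mail.com             
62.8 │High  │bob41@mail.com             
42.9 │Medium│alice91@mail.com           
                                        
                                        
                                        
                                        
                                        
                                        


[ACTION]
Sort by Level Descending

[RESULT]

Score│Level▼│Email                      
─────┼──────┼────────────────           
60.1 │Medium│bob12@mail.com             
58.7 │Medium│carol91@mail.com           
42.9 │Medium│alice91@mail.com           
97.6 │Low   │eve93@mail.com             
24.6 │Low   │alice73@mail.com           
34.0 │Low   │eve98@mail.com             
>3.8 │Low   │eve70@mail.com             
99.7 │High  │bob42@mail.com             
84.0 │High  │bob69@mail.com             
92.3 │High  │hank80@mail.com            
23.3 │High  │bob17@mail.com             
66.1 │High  │carol46@mail.com           
85.5 │High  │carol95@mail.com           
62.8 │High  │bob41@mail.com             
                                        
                                        
                                        
                                        
                                        
                                        


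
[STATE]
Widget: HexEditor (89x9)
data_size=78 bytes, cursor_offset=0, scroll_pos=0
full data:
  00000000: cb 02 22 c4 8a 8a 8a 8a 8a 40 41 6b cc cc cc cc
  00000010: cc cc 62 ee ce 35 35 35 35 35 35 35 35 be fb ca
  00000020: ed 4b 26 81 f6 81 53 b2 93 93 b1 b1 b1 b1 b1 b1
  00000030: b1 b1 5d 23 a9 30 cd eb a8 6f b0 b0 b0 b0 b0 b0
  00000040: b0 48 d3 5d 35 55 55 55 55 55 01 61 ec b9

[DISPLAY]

00000000  CB 02 22 c4 8a 8a 8a 8a  8a 40 41 6b cc cc cc cc  |.."......@Ak....|           
00000010  cc cc 62 ee ce 35 35 35  35 35 35 35 35 be fb ca  |..b..55555555...|           
00000020  ed 4b 26 81 f6 81 53 b2  93 93 b1 b1 b1 b1 b1 b1  |.K&...S.........|           
00000030  b1 b1 5d 23 a9 30 cd eb  a8 6f b0 b0 b0 b0 b0 b0  |..]#.0...o......|           
00000040  b0 48 d3 5d 35 55 55 55  55 55 01 61 ec b9        |.H.]5UUUUU.a..  |           
                                                                                         
                                                                                         
                                                                                         
                                                                                         


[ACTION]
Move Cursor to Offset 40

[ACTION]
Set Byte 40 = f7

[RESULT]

00000000  cb 02 22 c4 8a 8a 8a 8a  8a 40 41 6b cc cc cc cc  |.."......@Ak....|           
00000010  cc cc 62 ee ce 35 35 35  35 35 35 35 35 be fb ca  |..b..55555555...|           
00000020  ed 4b 26 81 f6 81 53 b2  F7 93 b1 b1 b1 b1 b1 b1  |.K&...S.........|           
00000030  b1 b1 5d 23 a9 30 cd eb  a8 6f b0 b0 b0 b0 b0 b0  |..]#.0...o......|           
00000040  b0 48 d3 5d 35 55 55 55  55 55 01 61 ec b9        |.H.]5UUUUU.a..  |           
                                                                                         
                                                                                         
                                                                                         
                                                                                         


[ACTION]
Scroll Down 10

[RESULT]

00000040  b0 48 d3 5d 35 55 55 55  55 55 01 61 ec b9        |.H.]5UUUUU.a..  |           
                                                                                         
                                                                                         
                                                                                         
                                                                                         
                                                                                         
                                                                                         
                                                                                         
                                                                                         


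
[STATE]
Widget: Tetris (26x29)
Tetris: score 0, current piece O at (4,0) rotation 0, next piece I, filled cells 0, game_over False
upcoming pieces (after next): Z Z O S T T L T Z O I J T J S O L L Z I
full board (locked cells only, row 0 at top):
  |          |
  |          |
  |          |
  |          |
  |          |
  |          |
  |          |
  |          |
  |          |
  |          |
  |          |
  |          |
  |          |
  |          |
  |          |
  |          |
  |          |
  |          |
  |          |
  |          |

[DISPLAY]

    ▓▓    │Next:          
    ▓▓    │████           
          │               
          │               
          │               
          │               
          │Score:         
          │0              
          │               
          │               
          │               
          │               
          │               
          │               
          │               
          │               
          │               
          │               
          │               
          │               
          │               
          │               
          │               
          │               
          │               
          │               
          │               
          │               
          │               


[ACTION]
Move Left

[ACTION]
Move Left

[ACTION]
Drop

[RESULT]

          │Next:          
  ▓▓      │████           
  ▓▓      │               
          │               
          │               
          │               
          │Score:         
          │0              
          │               
          │               
          │               
          │               
          │               
          │               
          │               
          │               
          │               
          │               
          │               
          │               
          │               
          │               
          │               
          │               
          │               
          │               
          │               
          │               
          │               


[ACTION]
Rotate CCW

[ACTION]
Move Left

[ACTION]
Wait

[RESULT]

          │Next:          
          │████           
 ▓▓       │               
 ▓▓       │               
          │               
          │               
          │Score:         
          │0              
          │               
          │               
          │               
          │               
          │               
          │               
          │               
          │               
          │               
          │               
          │               
          │               
          │               
          │               
          │               
          │               
          │               
          │               
          │               
          │               
          │               


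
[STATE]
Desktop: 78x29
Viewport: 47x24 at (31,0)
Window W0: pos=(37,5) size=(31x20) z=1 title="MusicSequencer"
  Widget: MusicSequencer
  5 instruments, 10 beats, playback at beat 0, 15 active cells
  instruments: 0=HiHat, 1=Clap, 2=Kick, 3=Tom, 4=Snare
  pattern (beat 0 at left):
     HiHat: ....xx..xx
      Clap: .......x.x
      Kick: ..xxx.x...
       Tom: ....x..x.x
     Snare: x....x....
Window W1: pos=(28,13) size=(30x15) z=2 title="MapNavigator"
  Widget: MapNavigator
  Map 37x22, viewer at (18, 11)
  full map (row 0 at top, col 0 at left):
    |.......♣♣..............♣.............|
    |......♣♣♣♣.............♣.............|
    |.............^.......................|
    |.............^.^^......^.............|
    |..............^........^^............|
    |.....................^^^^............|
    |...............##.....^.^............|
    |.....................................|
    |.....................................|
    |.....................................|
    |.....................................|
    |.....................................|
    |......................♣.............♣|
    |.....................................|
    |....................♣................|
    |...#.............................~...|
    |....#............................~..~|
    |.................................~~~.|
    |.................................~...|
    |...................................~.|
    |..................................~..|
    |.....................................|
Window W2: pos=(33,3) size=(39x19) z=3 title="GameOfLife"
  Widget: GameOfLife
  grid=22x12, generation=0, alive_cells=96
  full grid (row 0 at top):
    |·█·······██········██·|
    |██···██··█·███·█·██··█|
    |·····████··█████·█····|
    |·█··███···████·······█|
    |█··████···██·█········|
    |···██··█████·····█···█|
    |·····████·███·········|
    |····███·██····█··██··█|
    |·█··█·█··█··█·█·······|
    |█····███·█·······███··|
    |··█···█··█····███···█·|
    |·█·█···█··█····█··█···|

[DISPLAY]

                                               
                                               
                                               
  ┏━━━━━━━━━━━━━━━━━━━━━━━━━━━━━━━━━━━━━┓      
  ┃ GameOfLife                          ┃      
  ┠─────────────────────────────────────┨      
  ┃Gen: 0                               ┃      
  ┃·█·······██········██·               ┃      
  ┃██···██··█·███·█·██··█               ┃      
  ┃·····████··█████·█····               ┃      
  ┃·█··███···████·······█               ┃      
  ┃█··████···██·█········               ┃      
  ┃···██··█████·····█···█               ┃      
━━┃·····████·███·········               ┃      
ap┃····███·██····█··██··█               ┃      
──┃·█··█·█··█··█·█·······               ┃      
..┃█····███·█·······███··               ┃      
..┃··█···█··█····███···█·               ┃      
..┃·█·█···█··█····█··█···               ┃      
..┃                                     ┃      
..┃                                     ┃      
..┗━━━━━━━━━━━━━━━━━━━━━━━━━━━━━━━━━━━━━┛      
................♣.........┃         ┃          
..........................┃         ┃          


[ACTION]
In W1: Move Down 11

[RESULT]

                                               
                                               
                                               
  ┏━━━━━━━━━━━━━━━━━━━━━━━━━━━━━━━━━━━━━┓      
  ┃ GameOfLife                          ┃      
  ┠─────────────────────────────────────┨      
  ┃Gen: 0                               ┃      
  ┃·█·······██········██·               ┃      
  ┃██···██··█·███·█·██··█               ┃      
  ┃·····████··█████·█····               ┃      
  ┃·█··███···████·······█               ┃      
  ┃█··████···██·█········               ┃      
  ┃···██··█████·····█···█               ┃      
━━┃·····████·███·········               ┃      
ap┃····███·██····█··██··█               ┃      
──┃·█··█·█··█··█·█·······               ┃      
..┃█····███·█·······███··               ┃      
..┃··█···█··█····███···█·               ┃      
..┃·█·█···█··█····█··█···               ┃      
..┃                                     ┃      
..┃                                     ┃      
..┗━━━━━━━━━━━━━━━━━━━━━━━━━━━━━━━━━━━━━┛      
                          ┃         ┃          
                          ┃         ┃          


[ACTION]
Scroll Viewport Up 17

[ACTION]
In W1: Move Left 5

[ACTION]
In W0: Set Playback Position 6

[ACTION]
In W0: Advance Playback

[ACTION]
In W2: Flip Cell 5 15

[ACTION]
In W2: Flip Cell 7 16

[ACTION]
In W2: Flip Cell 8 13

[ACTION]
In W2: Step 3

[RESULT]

                                               
                                               
                                               
  ┏━━━━━━━━━━━━━━━━━━━━━━━━━━━━━━━━━━━━━┓      
  ┃ GameOfLife                          ┃      
  ┠─────────────────────────────────────┨      
  ┃Gen: 3                               ┃      
  ┃·█········██··········               ┃      
  ┃··█·····█··█··········               ┃      
  ┃█··█····███···········               ┃      
  ┃█·······███···········               ┃      
  ┃·············██·······               ┃      
  ┃·············██·······               ┃      
━━┃·············█████····               ┃      
ap┃···██····█····█████···               ┃      
──┃··██·····██·█····█·█··               ┃      
..┃·██········████···██··               ┃      
..┃█··█·····██··███·███··               ┃      
..┃·██······█·····█······               ┃      
..┃                                     ┃      
..┃                                     ┃      
..┗━━━━━━━━━━━━━━━━━━━━━━━━━━━━━━━━━━━━━┛      
                          ┃         ┃          
                          ┃         ┃          


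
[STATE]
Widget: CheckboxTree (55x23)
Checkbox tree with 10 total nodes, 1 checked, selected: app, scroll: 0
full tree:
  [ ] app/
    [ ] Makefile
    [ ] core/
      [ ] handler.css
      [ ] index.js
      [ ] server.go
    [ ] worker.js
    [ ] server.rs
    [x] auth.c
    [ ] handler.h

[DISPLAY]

>[-] app/                                              
   [ ] Makefile                                        
   [ ] core/                                           
     [ ] handler.css                                   
     [ ] index.js                                      
     [ ] server.go                                     
   [ ] worker.js                                       
   [ ] server.rs                                       
   [x] auth.c                                          
   [ ] handler.h                                       
                                                       
                                                       
                                                       
                                                       
                                                       
                                                       
                                                       
                                                       
                                                       
                                                       
                                                       
                                                       
                                                       


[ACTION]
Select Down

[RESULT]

 [-] app/                                              
>  [ ] Makefile                                        
   [ ] core/                                           
     [ ] handler.css                                   
     [ ] index.js                                      
     [ ] server.go                                     
   [ ] worker.js                                       
   [ ] server.rs                                       
   [x] auth.c                                          
   [ ] handler.h                                       
                                                       
                                                       
                                                       
                                                       
                                                       
                                                       
                                                       
                                                       
                                                       
                                                       
                                                       
                                                       
                                                       


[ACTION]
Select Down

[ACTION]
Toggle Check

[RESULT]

 [-] app/                                              
   [ ] Makefile                                        
>  [x] core/                                           
     [x] handler.css                                   
     [x] index.js                                      
     [x] server.go                                     
   [ ] worker.js                                       
   [ ] server.rs                                       
   [x] auth.c                                          
   [ ] handler.h                                       
                                                       
                                                       
                                                       
                                                       
                                                       
                                                       
                                                       
                                                       
                                                       
                                                       
                                                       
                                                       
                                                       


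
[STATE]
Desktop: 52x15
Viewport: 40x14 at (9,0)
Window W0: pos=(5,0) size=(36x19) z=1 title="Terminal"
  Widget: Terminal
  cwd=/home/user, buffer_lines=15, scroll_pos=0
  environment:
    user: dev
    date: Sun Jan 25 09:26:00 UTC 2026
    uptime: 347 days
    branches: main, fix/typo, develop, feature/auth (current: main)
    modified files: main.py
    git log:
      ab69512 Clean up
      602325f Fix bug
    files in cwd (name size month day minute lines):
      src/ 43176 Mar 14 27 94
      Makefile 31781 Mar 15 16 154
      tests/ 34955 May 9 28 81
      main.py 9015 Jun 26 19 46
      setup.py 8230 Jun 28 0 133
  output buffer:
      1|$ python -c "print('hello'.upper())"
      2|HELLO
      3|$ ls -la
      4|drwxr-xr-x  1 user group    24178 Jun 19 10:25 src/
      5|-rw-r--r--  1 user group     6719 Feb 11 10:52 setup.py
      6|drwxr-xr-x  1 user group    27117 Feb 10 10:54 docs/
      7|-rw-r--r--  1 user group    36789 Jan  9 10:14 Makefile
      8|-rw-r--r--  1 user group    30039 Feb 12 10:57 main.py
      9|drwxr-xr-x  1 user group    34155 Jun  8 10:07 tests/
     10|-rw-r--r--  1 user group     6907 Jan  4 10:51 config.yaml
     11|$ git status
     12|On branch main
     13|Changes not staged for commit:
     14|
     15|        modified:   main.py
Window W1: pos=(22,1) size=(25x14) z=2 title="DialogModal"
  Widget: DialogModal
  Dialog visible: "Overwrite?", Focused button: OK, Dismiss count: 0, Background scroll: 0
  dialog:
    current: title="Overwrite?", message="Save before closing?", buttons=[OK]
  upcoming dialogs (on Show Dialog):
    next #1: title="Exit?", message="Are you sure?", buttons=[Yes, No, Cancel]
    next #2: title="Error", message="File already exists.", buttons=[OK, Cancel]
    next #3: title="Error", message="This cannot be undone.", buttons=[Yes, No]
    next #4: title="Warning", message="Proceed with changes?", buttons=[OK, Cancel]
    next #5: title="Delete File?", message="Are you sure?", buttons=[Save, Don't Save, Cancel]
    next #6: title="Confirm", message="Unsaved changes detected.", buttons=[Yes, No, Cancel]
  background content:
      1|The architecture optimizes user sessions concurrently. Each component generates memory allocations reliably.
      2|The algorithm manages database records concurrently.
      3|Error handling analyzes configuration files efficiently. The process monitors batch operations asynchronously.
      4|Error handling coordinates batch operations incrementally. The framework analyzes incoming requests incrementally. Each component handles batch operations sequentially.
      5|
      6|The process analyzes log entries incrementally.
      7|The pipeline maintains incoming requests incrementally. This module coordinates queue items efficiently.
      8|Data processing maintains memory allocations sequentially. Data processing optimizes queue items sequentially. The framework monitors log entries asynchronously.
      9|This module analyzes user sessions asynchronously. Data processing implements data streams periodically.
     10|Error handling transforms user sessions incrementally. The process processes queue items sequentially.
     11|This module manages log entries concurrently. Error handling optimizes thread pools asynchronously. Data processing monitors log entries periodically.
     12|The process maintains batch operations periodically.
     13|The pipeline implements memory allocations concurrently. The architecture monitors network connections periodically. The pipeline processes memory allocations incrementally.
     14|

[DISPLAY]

━━━━━━━━━━━━━━━━━━━━━━━━━━━━━━━┓        
rminal       ┏━━━━━━━━━━━━━━━━━━━━━━━┓  
─────────────┃ DialogModal           ┃  
ython -c "pri┠───────────────────────┨  
LO           ┃The architecture optimi┃  
s -la        ┃The algorithm manages d┃  
xr-xr-x  1 us┃Er┌─────────────────┐es┃  
-r--r--  1 us┃Er│    Overwrite?   │na┃  
xr-xr-x  1 us┃  │Save before closi│  ┃  
-r--r--  1 us┃Th│       [OK]      │lo┃  
-r--r--  1 us┃Th└─────────────────┘s ┃  
xr-xr-x  1 us┃Data processing maintai┃  
-r--r--  1 us┃This module analyzes us┃  
it status    ┃Error handling transfor┃  


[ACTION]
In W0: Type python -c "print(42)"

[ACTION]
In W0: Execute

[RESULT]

━━━━━━━━━━━━━━━━━━━━━━━━━━━━━━━┓        
rminal       ┏━━━━━━━━━━━━━━━━━━━━━━━┓  
─────────────┃ DialogModal           ┃  
xr-xr-x  1 us┠───────────────────────┨  
-r--r--  1 us┃The architecture optimi┃  
xr-xr-x  1 us┃The algorithm manages d┃  
-r--r--  1 us┃Er┌─────────────────┐es┃  
-r--r--  1 us┃Er│    Overwrite?   │na┃  
xr-xr-x  1 us┃  │Save before closi│  ┃  
-r--r--  1 us┃Th│       [OK]      │lo┃  
it status    ┃Th└─────────────────┘s ┃  
branch main  ┃Data processing maintai┃  
nges not stag┃This module analyzes us┃  
             ┃Error handling transfor┃  
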